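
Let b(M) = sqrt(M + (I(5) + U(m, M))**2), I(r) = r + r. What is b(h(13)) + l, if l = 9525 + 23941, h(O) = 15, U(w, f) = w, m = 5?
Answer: 33466 + 4*sqrt(15) ≈ 33482.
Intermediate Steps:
I(r) = 2*r
b(M) = sqrt(225 + M) (b(M) = sqrt(M + (2*5 + 5)**2) = sqrt(M + (10 + 5)**2) = sqrt(M + 15**2) = sqrt(M + 225) = sqrt(225 + M))
l = 33466
b(h(13)) + l = sqrt(225 + 15) + 33466 = sqrt(240) + 33466 = 4*sqrt(15) + 33466 = 33466 + 4*sqrt(15)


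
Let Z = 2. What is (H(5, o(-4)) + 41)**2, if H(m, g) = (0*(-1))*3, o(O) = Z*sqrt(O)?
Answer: 1681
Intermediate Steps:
o(O) = 2*sqrt(O)
H(m, g) = 0 (H(m, g) = 0*3 = 0)
(H(5, o(-4)) + 41)**2 = (0 + 41)**2 = 41**2 = 1681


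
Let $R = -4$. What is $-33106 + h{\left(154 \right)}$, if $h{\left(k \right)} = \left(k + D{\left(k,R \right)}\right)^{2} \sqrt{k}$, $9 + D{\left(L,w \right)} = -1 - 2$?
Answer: $-33106 + 20164 \sqrt{154} \approx 2.1712 \cdot 10^{5}$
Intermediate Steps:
$D{\left(L,w \right)} = -12$ ($D{\left(L,w \right)} = -9 - 3 = -12$)
$h{\left(k \right)} = \sqrt{k} \left(-12 + k\right)^{2}$ ($h{\left(k \right)} = \left(k - 12\right)^{2} \sqrt{k} = \left(-12 + k\right)^{2} \sqrt{k} = \sqrt{k} \left(-12 + k\right)^{2}$)
$-33106 + h{\left(154 \right)} = -33106 + \sqrt{154} \left(-12 + 154\right)^{2} = -33106 + \sqrt{154} \cdot 142^{2} = -33106 + \sqrt{154} \cdot 20164 = -33106 + 20164 \sqrt{154}$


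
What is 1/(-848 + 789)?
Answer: -1/59 ≈ -0.016949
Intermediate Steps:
1/(-848 + 789) = 1/(-59) = -1/59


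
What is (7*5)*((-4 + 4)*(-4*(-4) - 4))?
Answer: 0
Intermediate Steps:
(7*5)*((-4 + 4)*(-4*(-4) - 4)) = 35*(0*(16 - 4)) = 35*(0*12) = 35*0 = 0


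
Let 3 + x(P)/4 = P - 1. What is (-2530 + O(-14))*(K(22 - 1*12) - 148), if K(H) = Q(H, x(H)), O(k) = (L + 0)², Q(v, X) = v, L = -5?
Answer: 345690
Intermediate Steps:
x(P) = -16 + 4*P (x(P) = -12 + 4*(P - 1) = -12 + 4*(-1 + P) = -12 + (-4 + 4*P) = -16 + 4*P)
O(k) = 25 (O(k) = (-5 + 0)² = (-5)² = 25)
K(H) = H
(-2530 + O(-14))*(K(22 - 1*12) - 148) = (-2530 + 25)*((22 - 1*12) - 148) = -2505*((22 - 12) - 148) = -2505*(10 - 148) = -2505*(-138) = 345690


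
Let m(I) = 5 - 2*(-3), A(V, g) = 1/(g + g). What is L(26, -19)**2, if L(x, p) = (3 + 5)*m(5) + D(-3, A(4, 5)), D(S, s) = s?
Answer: 776161/100 ≈ 7761.6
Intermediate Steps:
A(V, g) = 1/(2*g)
m(I) = 11 (m(I) = 5 + 6 = 11)
L(x, p) = 881/10 (L(x, p) = (3 + 5)*11 + (1/2)/5 = 8*11 + (1/2)*(1/5) = 88 + 1/10 = 881/10)
L(26, -19)**2 = (881/10)**2 = 776161/100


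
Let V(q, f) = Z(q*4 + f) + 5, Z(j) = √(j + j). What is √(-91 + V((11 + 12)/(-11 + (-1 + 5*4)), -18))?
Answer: √(-86 + I*√13) ≈ 0.1944 + 9.2757*I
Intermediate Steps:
Z(j) = √2*√j (Z(j) = √(2*j) = √2*√j)
V(q, f) = 5 + √2*√(f + 4*q) (V(q, f) = √2*√(q*4 + f) + 5 = √2*√(4*q + f) + 5 = √2*√(f + 4*q) + 5 = 5 + √2*√(f + 4*q))
√(-91 + V((11 + 12)/(-11 + (-1 + 5*4)), -18)) = √(-91 + (5 + √(2*(-18) + 8*((11 + 12)/(-11 + (-1 + 5*4)))))) = √(-91 + (5 + √(-36 + 8*(23/(-11 + (-1 + 20)))))) = √(-91 + (5 + √(-36 + 8*(23/(-11 + 19))))) = √(-91 + (5 + √(-36 + 8*(23/8)))) = √(-91 + (5 + √(-36 + 23))) = √(-91 + (5 + √(-13))) = √(-91 + (5 + I*√13)) = √(-86 + I*√13)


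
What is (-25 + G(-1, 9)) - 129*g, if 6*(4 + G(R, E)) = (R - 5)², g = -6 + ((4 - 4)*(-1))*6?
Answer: 751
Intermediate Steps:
g = -6 (g = -6 + (0*(-1))*6 = -6 + 0*6 = -6 + 0 = -6)
G(R, E) = -4 + (-5 + R)²/6 (G(R, E) = -4 + (R - 5)²/6 = -4 + (-5 + R)²/6)
(-25 + G(-1, 9)) - 129*g = (-25 + (-4 + (-5 - 1)²/6)) - 129*(-6) = (-25 + (-4 + (⅙)*(-6)²)) + 774 = (-25 + (-4 + (⅙)*36)) + 774 = (-25 + (-4 + 6)) + 774 = (-25 + 2) + 774 = -23 + 774 = 751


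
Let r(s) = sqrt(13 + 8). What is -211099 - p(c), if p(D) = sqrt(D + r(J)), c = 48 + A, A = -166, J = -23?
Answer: -211099 - I*sqrt(118 - sqrt(21)) ≈ -2.111e+5 - 10.65*I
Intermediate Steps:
r(s) = sqrt(21)
c = -118 (c = 48 - 166 = -118)
p(D) = sqrt(D + sqrt(21))
-211099 - p(c) = -211099 - sqrt(-118 + sqrt(21))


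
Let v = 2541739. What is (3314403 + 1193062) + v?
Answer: 7049204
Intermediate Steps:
(3314403 + 1193062) + v = (3314403 + 1193062) + 2541739 = 4507465 + 2541739 = 7049204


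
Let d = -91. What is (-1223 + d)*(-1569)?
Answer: 2061666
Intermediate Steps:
(-1223 + d)*(-1569) = (-1223 - 91)*(-1569) = -1314*(-1569) = 2061666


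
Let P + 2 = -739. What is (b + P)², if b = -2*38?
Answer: 667489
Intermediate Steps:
P = -741 (P = -2 - 739 = -741)
b = -76
(b + P)² = (-76 - 741)² = (-817)² = 667489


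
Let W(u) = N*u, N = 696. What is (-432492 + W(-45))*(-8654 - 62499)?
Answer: 33001615236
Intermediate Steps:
W(u) = 696*u
(-432492 + W(-45))*(-8654 - 62499) = (-432492 + 696*(-45))*(-8654 - 62499) = (-432492 - 31320)*(-71153) = -463812*(-71153) = 33001615236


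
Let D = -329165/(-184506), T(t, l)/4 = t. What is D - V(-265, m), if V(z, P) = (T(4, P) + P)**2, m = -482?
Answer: -40066255771/184506 ≈ -2.1715e+5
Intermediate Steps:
T(t, l) = 4*t
D = 329165/184506 (D = -329165*(-1/184506) = 329165/184506 ≈ 1.7840)
V(z, P) = (16 + P)**2 (V(z, P) = (4*4 + P)**2 = (16 + P)**2)
D - V(-265, m) = 329165/184506 - (16 - 482)**2 = 329165/184506 - 1*(-466)**2 = 329165/184506 - 1*217156 = 329165/184506 - 217156 = -40066255771/184506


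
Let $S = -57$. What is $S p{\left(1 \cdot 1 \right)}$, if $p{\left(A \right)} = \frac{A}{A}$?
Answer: $-57$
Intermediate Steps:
$p{\left(A \right)} = 1$
$S p{\left(1 \cdot 1 \right)} = \left(-57\right) 1 = -57$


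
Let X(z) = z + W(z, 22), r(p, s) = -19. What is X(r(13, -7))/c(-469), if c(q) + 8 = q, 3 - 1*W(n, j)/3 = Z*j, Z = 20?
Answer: 1330/477 ≈ 2.7883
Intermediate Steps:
W(n, j) = 9 - 60*j
c(q) = -8 + q
X(z) = -1311 + z (X(z) = z + (9 - 60*22) = z + (9 - 1320) = z - 1311 = -1311 + z)
X(r(13, -7))/c(-469) = (-1311 - 19)/(-8 - 469) = -1330/(-477) = -1330*(-1/477) = 1330/477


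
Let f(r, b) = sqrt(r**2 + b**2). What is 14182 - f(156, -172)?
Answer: 14182 - 4*sqrt(3370) ≈ 13950.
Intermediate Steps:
f(r, b) = sqrt(b**2 + r**2)
14182 - f(156, -172) = 14182 - sqrt((-172)**2 + 156**2) = 14182 - sqrt(29584 + 24336) = 14182 - sqrt(53920) = 14182 - 4*sqrt(3370)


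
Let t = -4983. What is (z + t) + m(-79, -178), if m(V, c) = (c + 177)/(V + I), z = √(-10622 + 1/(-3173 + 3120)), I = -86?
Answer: -822194/165 + I*√29837251/53 ≈ -4983.0 + 103.06*I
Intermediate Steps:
z = I*√29837251/53 (z = √(-10622 + 1/(-53)) = √(-10622 - 1/53) = √(-562967/53) = I*√29837251/53 ≈ 103.06*I)
m(V, c) = (177 + c)/(-86 + V) (m(V, c) = (c + 177)/(V - 86) = (177 + c)/(-86 + V))
(z + t) + m(-79, -178) = (I*√29837251/53 - 4983) + (177 - 178)/(-86 - 79) = (-4983 + I*√29837251/53) - 1/(-165) = (-4983 + I*√29837251/53) - 1/165*(-1) = (-4983 + I*√29837251/53) + 1/165 = -822194/165 + I*√29837251/53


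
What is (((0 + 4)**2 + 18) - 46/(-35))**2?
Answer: 1527696/1225 ≈ 1247.1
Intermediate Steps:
(((0 + 4)**2 + 18) - 46/(-35))**2 = ((4**2 + 18) - 46*(-1/35))**2 = ((16 + 18) + 46/35)**2 = (34 + 46/35)**2 = (1236/35)**2 = 1527696/1225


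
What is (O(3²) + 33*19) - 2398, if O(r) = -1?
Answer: -1772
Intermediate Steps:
(O(3²) + 33*19) - 2398 = (-1 + 33*19) - 2398 = (-1 + 627) - 2398 = 626 - 2398 = -1772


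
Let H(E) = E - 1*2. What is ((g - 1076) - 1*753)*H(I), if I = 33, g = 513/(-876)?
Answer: -16561409/292 ≈ -56717.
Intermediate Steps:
g = -171/292 (g = 513*(-1/876) = -171/292 ≈ -0.58562)
H(E) = -2 + E (H(E) = E - 2 = -2 + E)
((g - 1076) - 1*753)*H(I) = ((-171/292 - 1076) - 1*753)*(-2 + 33) = (-314363/292 - 753)*31 = -534239/292*31 = -16561409/292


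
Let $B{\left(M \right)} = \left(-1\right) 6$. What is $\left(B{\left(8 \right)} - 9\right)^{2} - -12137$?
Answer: $12362$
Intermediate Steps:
$B{\left(M \right)} = -6$
$\left(B{\left(8 \right)} - 9\right)^{2} - -12137 = \left(-6 - 9\right)^{2} - -12137 = \left(-6 + \left(-27 + 18\right)\right)^{2} + 12137 = \left(-6 - 9\right)^{2} + 12137 = \left(-15\right)^{2} + 12137 = 225 + 12137 = 12362$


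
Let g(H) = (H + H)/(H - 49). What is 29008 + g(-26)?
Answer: 2175652/75 ≈ 29009.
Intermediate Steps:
g(H) = 2*H/(-49 + H) (g(H) = (2*H)/(-49 + H) = 2*H/(-49 + H))
29008 + g(-26) = 29008 + 2*(-26)/(-49 - 26) = 29008 + 2*(-26)/(-75) = 29008 + 2*(-26)*(-1/75) = 29008 + 52/75 = 2175652/75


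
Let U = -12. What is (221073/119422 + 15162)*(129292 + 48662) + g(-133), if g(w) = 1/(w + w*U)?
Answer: 235730587691661098/87357193 ≈ 2.6985e+9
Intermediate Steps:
g(w) = -1/(11*w) (g(w) = 1/(w + w*(-12)) = 1/(w - 12*w) = 1/(-11*w) = -1/(11*w))
(221073/119422 + 15162)*(129292 + 48662) + g(-133) = (221073/119422 + 15162)*(129292 + 48662) - 1/11/(-133) = (221073*(1/119422) + 15162)*177954 - 1/11*(-1/133) = (221073/119422 + 15162)*177954 + 1/1463 = (1810897437/119422)*177954 + 1/1463 = 161128221251949/59711 + 1/1463 = 235730587691661098/87357193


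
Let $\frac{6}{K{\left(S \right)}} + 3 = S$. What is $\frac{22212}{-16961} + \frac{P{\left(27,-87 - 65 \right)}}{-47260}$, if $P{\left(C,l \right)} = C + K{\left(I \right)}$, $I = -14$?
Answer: $- \frac{17853248373}{13626806620} \approx -1.3102$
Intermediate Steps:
$K{\left(S \right)} = \frac{6}{-3 + S}$
$P{\left(C,l \right)} = - \frac{6}{17} + C$ ($P{\left(C,l \right)} = C + \frac{6}{-3 - 14} = C + \frac{6}{-17} = C + 6 \left(- \frac{1}{17}\right) = C - \frac{6}{17} = - \frac{6}{17} + C$)
$\frac{22212}{-16961} + \frac{P{\left(27,-87 - 65 \right)}}{-47260} = \frac{22212}{-16961} + \frac{- \frac{6}{17} + 27}{-47260} = 22212 \left(- \frac{1}{16961}\right) + \frac{453}{17} \left(- \frac{1}{47260}\right) = - \frac{22212}{16961} - \frac{453}{803420} = - \frac{17853248373}{13626806620}$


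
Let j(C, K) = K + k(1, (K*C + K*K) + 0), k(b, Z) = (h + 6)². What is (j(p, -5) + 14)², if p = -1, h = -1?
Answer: 1156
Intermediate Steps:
k(b, Z) = 25 (k(b, Z) = (-1 + 6)² = 5² = 25)
j(C, K) = 25 + K (j(C, K) = K + 25 = 25 + K)
(j(p, -5) + 14)² = ((25 - 5) + 14)² = (20 + 14)² = 34² = 1156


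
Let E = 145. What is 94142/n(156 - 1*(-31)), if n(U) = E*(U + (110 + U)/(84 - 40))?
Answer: 376568/112375 ≈ 3.3510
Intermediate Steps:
n(U) = 725/2 + 6525*U/44 (n(U) = 145*(U + (110 + U)/(84 - 40)) = 145*(U + (110 + U)/44) = 145*(U + (110 + U)*(1/44)) = 145*(U + (5/2 + U/44)) = 145*(5/2 + 45*U/44) = 725/2 + 6525*U/44)
94142/n(156 - 1*(-31)) = 94142/(725/2 + 6525*(156 - 1*(-31))/44) = 94142/(725/2 + 6525*(156 + 31)/44) = 94142/(725/2 + (6525/44)*187) = 94142/(725/2 + 110925/4) = 94142/(112375/4) = 94142*(4/112375) = 376568/112375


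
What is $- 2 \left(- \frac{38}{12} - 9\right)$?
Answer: $\frac{73}{3} \approx 24.333$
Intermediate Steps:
$- 2 \left(- \frac{38}{12} - 9\right) = - 2 \left(\left(-38\right) \frac{1}{12} - 9\right) = - 2 \left(- \frac{19}{6} - 9\right) = \left(-2\right) \left(- \frac{73}{6}\right) = \frac{73}{3}$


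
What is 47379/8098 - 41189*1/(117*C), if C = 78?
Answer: 24708058/18475587 ≈ 1.3373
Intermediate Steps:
47379/8098 - 41189*1/(117*C) = 47379/8098 - 41189/(78*117) = 47379*(1/8098) - 41189/9126 = 47379/8098 - 41189*1/9126 = 47379/8098 - 41189/9126 = 24708058/18475587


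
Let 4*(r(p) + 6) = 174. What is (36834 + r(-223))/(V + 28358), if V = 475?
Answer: 24581/19222 ≈ 1.2788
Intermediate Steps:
r(p) = 75/2 (r(p) = -6 + (1/4)*174 = -6 + 87/2 = 75/2)
(36834 + r(-223))/(V + 28358) = (36834 + 75/2)/(475 + 28358) = (73743/2)/28833 = (73743/2)*(1/28833) = 24581/19222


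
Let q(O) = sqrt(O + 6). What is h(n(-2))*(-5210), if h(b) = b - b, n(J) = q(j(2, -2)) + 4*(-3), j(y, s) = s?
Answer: 0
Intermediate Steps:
q(O) = sqrt(6 + O)
n(J) = -10 (n(J) = sqrt(6 - 2) + 4*(-3) = sqrt(4) - 12 = 2 - 12 = -10)
h(b) = 0
h(n(-2))*(-5210) = 0*(-5210) = 0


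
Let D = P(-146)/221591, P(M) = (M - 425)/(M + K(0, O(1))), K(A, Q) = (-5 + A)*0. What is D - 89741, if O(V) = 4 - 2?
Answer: -2903326497355/32352286 ≈ -89741.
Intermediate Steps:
O(V) = 2
K(A, Q) = 0
P(M) = (-425 + M)/M (P(M) = (M - 425)/(M + 0) = (-425 + M)/M)
D = 571/32352286 (D = ((-425 - 146)/(-146))/221591 = -1/146*(-571)*(1/221591) = (571/146)*(1/221591) = 571/32352286 ≈ 1.7649e-5)
D - 89741 = 571/32352286 - 89741 = -2903326497355/32352286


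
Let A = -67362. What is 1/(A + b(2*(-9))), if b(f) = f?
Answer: -1/67380 ≈ -1.4841e-5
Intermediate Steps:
1/(A + b(2*(-9))) = 1/(-67362 + 2*(-9)) = 1/(-67362 - 18) = 1/(-67380) = -1/67380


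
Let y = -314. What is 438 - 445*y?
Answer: 140168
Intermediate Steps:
438 - 445*y = 438 - 445*(-314) = 438 + 139730 = 140168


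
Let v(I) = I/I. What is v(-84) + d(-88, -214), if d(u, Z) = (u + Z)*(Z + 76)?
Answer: 41677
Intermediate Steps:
v(I) = 1
d(u, Z) = (76 + Z)*(Z + u) (d(u, Z) = (Z + u)*(76 + Z) = (76 + Z)*(Z + u))
v(-84) + d(-88, -214) = 1 + ((-214)² + 76*(-214) + 76*(-88) - 214*(-88)) = 1 + (45796 - 16264 - 6688 + 18832) = 1 + 41676 = 41677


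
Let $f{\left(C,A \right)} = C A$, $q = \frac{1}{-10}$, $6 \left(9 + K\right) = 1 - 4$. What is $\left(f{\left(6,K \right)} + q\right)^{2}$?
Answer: $\frac{326041}{100} \approx 3260.4$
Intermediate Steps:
$K = - \frac{19}{2}$ ($K = -9 + \frac{1 - 4}{6} = -9 + \frac{1}{6} \left(-3\right) = -9 - \frac{1}{2} = - \frac{19}{2} \approx -9.5$)
$q = - \frac{1}{10} \approx -0.1$
$f{\left(C,A \right)} = A C$
$\left(f{\left(6,K \right)} + q\right)^{2} = \left(\left(- \frac{19}{2}\right) 6 - \frac{1}{10}\right)^{2} = \left(-57 - \frac{1}{10}\right)^{2} = \left(- \frac{571}{10}\right)^{2} = \frac{326041}{100}$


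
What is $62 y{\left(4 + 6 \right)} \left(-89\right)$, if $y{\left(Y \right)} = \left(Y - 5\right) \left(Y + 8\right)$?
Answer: $-496620$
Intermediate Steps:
$y{\left(Y \right)} = \left(-5 + Y\right) \left(8 + Y\right)$
$62 y{\left(4 + 6 \right)} \left(-89\right) = 62 \left(-40 + \left(4 + 6\right)^{2} + 3 \left(4 + 6\right)\right) \left(-89\right) = 62 \left(-40 + 10^{2} + 3 \cdot 10\right) \left(-89\right) = 62 \left(-40 + 100 + 30\right) \left(-89\right) = 62 \cdot 90 \left(-89\right) = 5580 \left(-89\right) = -496620$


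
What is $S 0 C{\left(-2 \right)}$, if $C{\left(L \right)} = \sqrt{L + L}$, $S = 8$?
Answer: $0$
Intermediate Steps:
$C{\left(L \right)} = \sqrt{2} \sqrt{L}$ ($C{\left(L \right)} = \sqrt{2 L} = \sqrt{2} \sqrt{L}$)
$S 0 C{\left(-2 \right)} = 8 \cdot 0 \sqrt{2} \sqrt{-2} = 0 \sqrt{2} i \sqrt{2} = 0 \cdot 2 i = 0$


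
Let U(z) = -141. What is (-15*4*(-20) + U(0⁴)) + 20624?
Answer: 21683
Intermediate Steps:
(-15*4*(-20) + U(0⁴)) + 20624 = (-15*4*(-20) - 141) + 20624 = (-60*(-20) - 141) + 20624 = (1200 - 141) + 20624 = 1059 + 20624 = 21683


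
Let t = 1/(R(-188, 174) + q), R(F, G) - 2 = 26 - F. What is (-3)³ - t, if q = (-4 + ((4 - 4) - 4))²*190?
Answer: -334153/12376 ≈ -27.000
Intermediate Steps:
R(F, G) = 28 - F (R(F, G) = 2 + (26 - F) = 28 - F)
q = 12160 (q = (-4 + (0 - 4))²*190 = (-4 - 4)²*190 = (-8)²*190 = 64*190 = 12160)
t = 1/12376 (t = 1/((28 - 1*(-188)) + 12160) = 1/((28 + 188) + 12160) = 1/(216 + 12160) = 1/12376 ≈ 8.0802e-5)
(-3)³ - t = (-3)³ - 1*1/12376 = -27 - 1/12376 = -334153/12376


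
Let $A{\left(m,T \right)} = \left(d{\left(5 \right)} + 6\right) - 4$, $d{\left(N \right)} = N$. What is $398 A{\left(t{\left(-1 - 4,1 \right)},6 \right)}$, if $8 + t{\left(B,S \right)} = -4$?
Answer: $2786$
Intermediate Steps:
$t{\left(B,S \right)} = -12$ ($t{\left(B,S \right)} = -8 - 4 = -12$)
$A{\left(m,T \right)} = 7$ ($A{\left(m,T \right)} = \left(5 + 6\right) - 4 = 11 - 4 = 7$)
$398 A{\left(t{\left(-1 - 4,1 \right)},6 \right)} = 398 \cdot 7 = 2786$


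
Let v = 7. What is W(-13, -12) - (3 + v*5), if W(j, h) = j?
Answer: -51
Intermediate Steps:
W(-13, -12) - (3 + v*5) = -13 - (3 + 7*5) = -13 - (3 + 35) = -13 - 1*38 = -13 - 38 = -51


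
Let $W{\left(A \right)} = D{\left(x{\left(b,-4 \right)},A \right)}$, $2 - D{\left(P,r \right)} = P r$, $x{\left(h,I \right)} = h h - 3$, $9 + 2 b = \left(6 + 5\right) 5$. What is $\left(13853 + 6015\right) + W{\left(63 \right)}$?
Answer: $-13268$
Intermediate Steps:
$b = 23$ ($b = - \frac{9}{2} + \frac{\left(6 + 5\right) 5}{2} = - \frac{9}{2} + \frac{11 \cdot 5}{2} = - \frac{9}{2} + \frac{1}{2} \cdot 55 = - \frac{9}{2} + \frac{55}{2} = 23$)
$x{\left(h,I \right)} = -3 + h^{2}$ ($x{\left(h,I \right)} = h^{2} - 3 = -3 + h^{2}$)
$D{\left(P,r \right)} = 2 - P r$
$W{\left(A \right)} = 2 - 526 A$ ($W{\left(A \right)} = 2 - \left(-3 + 23^{2}\right) A = 2 - \left(-3 + 529\right) A = 2 - 526 A$)
$\left(13853 + 6015\right) + W{\left(63 \right)} = \left(13853 + 6015\right) + \left(2 - 33138\right) = 19868 + \left(2 - 33138\right) = 19868 - 33136 = -13268$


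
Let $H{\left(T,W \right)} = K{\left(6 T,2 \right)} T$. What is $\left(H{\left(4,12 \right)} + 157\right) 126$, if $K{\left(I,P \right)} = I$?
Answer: $31878$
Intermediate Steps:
$H{\left(T,W \right)} = 6 T^{2}$ ($H{\left(T,W \right)} = 6 T T = 6 T^{2}$)
$\left(H{\left(4,12 \right)} + 157\right) 126 = \left(6 \cdot 4^{2} + 157\right) 126 = \left(6 \cdot 16 + 157\right) 126 = \left(96 + 157\right) 126 = 253 \cdot 126 = 31878$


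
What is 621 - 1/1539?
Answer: 955718/1539 ≈ 621.00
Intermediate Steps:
621 - 1/1539 = 955718/1539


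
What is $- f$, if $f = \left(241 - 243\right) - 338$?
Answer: $340$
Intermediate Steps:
$f = -340$ ($f = -2 - 338 = -340$)
$- f = \left(-1\right) \left(-340\right) = 340$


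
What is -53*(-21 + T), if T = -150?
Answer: 9063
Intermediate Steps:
-53*(-21 + T) = -53*(-21 - 150) = -53*(-171) = 9063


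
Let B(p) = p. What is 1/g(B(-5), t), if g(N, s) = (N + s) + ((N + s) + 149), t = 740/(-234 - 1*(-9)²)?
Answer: 63/8461 ≈ 0.0074459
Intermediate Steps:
t = -148/63 (t = 740/(-234 - 1*81) = 740/(-234 - 81) = 740/(-315) = 740*(-1/315) = -148/63 ≈ -2.3492)
g(N, s) = 149 + 2*N + 2*s (g(N, s) = (N + s) + (149 + N + s) = 149 + 2*N + 2*s)
1/g(B(-5), t) = 1/(149 + 2*(-5) + 2*(-148/63)) = 1/(149 - 10 - 296/63) = 1/(8461/63) = 63/8461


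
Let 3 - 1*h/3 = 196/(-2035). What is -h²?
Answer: -357323409/4141225 ≈ -86.284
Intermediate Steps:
h = 18903/2035 (h = 9 - 588/(-2035) = 9 - 588*(-1)/2035 = 9 - 3*(-196/2035) = 9 + 588/2035 = 18903/2035 ≈ 9.2889)
-h² = -(18903/2035)² = -1*357323409/4141225 = -357323409/4141225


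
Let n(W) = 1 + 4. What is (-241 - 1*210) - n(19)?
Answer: -456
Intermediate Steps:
n(W) = 5
(-241 - 1*210) - n(19) = (-241 - 1*210) - 1*5 = (-241 - 210) - 5 = -451 - 5 = -456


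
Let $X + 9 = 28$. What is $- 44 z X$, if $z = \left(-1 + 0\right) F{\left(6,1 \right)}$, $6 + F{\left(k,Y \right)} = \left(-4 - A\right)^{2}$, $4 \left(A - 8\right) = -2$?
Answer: $105545$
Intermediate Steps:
$A = \frac{15}{2}$ ($A = 8 + \frac{1}{4} \left(-2\right) = 8 - \frac{1}{2} = \frac{15}{2} \approx 7.5$)
$X = 19$ ($X = -9 + 28 = 19$)
$F{\left(k,Y \right)} = \frac{505}{4}$ ($F{\left(k,Y \right)} = -6 + \left(-4 - \frac{15}{2}\right)^{2} = -6 + \left(- \frac{23}{2}\right)^{2} = -6 + \frac{529}{4} = \frac{505}{4}$)
$z = - \frac{505}{4}$ ($z = \left(-1 + 0\right) \frac{505}{4} = \left(-1\right) \frac{505}{4} = - \frac{505}{4} \approx -126.25$)
$- 44 z X = \left(-44\right) \left(- \frac{505}{4}\right) 19 = 5555 \cdot 19 = 105545$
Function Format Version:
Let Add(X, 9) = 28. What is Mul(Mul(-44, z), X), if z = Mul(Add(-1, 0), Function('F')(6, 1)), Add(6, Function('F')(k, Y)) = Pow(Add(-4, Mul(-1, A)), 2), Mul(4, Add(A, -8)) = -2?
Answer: 105545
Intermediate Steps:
A = Rational(15, 2) (A = Add(8, Mul(Rational(1, 4), -2)) = Add(8, Rational(-1, 2)) = Rational(15, 2) ≈ 7.5000)
X = 19 (X = Add(-9, 28) = 19)
Function('F')(k, Y) = Rational(505, 4) (Function('F')(k, Y) = Add(-6, Pow(Add(-4, Mul(-1, Rational(15, 2))), 2)) = Add(-6, Pow(Add(-4, Rational(-15, 2)), 2)) = Add(-6, Pow(Rational(-23, 2), 2)) = Add(-6, Rational(529, 4)) = Rational(505, 4))
z = Rational(-505, 4) (z = Mul(Add(-1, 0), Rational(505, 4)) = Mul(-1, Rational(505, 4)) = Rational(-505, 4) ≈ -126.25)
Mul(Mul(-44, z), X) = Mul(Mul(-44, Rational(-505, 4)), 19) = Mul(5555, 19) = 105545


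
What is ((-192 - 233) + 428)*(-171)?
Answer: -513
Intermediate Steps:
((-192 - 233) + 428)*(-171) = (-425 + 428)*(-171) = 3*(-171) = -513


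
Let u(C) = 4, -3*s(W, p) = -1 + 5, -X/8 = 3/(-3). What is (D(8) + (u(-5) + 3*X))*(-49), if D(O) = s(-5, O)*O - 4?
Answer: -1960/3 ≈ -653.33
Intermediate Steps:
X = 8 (X = -24/(-3) = -24*(-1)/3 = -8*(-1) = 8)
s(W, p) = -4/3 (s(W, p) = -(-1 + 5)/3 = -⅓*4 = -4/3)
D(O) = -4 - 4*O/3 (D(O) = -4*O/3 - 4 = -4 - 4*O/3)
(D(8) + (u(-5) + 3*X))*(-49) = ((-4 - 4/3*8) + (4 + 3*8))*(-49) = ((-4 - 32/3) + (4 + 24))*(-49) = (-44/3 + 28)*(-49) = (40/3)*(-49) = -1960/3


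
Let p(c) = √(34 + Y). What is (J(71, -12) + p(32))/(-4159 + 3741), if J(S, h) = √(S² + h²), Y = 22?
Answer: -√14/209 - √5185/418 ≈ -0.19017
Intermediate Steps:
p(c) = 2*√14 (p(c) = √(34 + 22) = √56 = 2*√14)
(J(71, -12) + p(32))/(-4159 + 3741) = (√(71² + (-12)²) + 2*√14)/(-4159 + 3741) = (√(5041 + 144) + 2*√14)/(-418) = (√5185 + 2*√14)*(-1/418) = -√14/209 - √5185/418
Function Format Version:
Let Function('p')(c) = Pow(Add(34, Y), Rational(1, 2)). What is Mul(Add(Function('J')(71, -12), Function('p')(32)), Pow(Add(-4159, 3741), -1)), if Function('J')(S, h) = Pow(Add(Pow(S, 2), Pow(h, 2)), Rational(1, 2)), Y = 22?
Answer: Add(Mul(Rational(-1, 209), Pow(14, Rational(1, 2))), Mul(Rational(-1, 418), Pow(5185, Rational(1, 2)))) ≈ -0.19017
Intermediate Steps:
Function('p')(c) = Mul(2, Pow(14, Rational(1, 2))) (Function('p')(c) = Pow(Add(34, 22), Rational(1, 2)) = Pow(56, Rational(1, 2)) = Mul(2, Pow(14, Rational(1, 2))))
Mul(Add(Function('J')(71, -12), Function('p')(32)), Pow(Add(-4159, 3741), -1)) = Mul(Add(Pow(Add(Pow(71, 2), Pow(-12, 2)), Rational(1, 2)), Mul(2, Pow(14, Rational(1, 2)))), Pow(Add(-4159, 3741), -1)) = Mul(Add(Pow(Add(5041, 144), Rational(1, 2)), Mul(2, Pow(14, Rational(1, 2)))), Pow(-418, -1)) = Mul(Add(Pow(5185, Rational(1, 2)), Mul(2, Pow(14, Rational(1, 2)))), Rational(-1, 418)) = Add(Mul(Rational(-1, 209), Pow(14, Rational(1, 2))), Mul(Rational(-1, 418), Pow(5185, Rational(1, 2))))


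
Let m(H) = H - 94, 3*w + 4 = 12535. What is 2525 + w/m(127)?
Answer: 87502/33 ≈ 2651.6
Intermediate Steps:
w = 4177 (w = -4/3 + (⅓)*12535 = -4/3 + 12535/3 = 4177)
m(H) = -94 + H
2525 + w/m(127) = 2525 + 4177/(-94 + 127) = 2525 + 4177/33 = 87502/33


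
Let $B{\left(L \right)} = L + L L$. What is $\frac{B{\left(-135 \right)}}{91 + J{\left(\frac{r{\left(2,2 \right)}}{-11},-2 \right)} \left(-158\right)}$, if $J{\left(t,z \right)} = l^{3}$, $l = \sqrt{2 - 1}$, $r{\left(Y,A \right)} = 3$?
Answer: $-270$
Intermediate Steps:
$l = 1$ ($l = \sqrt{1} = 1$)
$B{\left(L \right)} = L + L^{2}$
$J{\left(t,z \right)} = 1$ ($J{\left(t,z \right)} = 1^{3} = 1$)
$\frac{B{\left(-135 \right)}}{91 + J{\left(\frac{r{\left(2,2 \right)}}{-11},-2 \right)} \left(-158\right)} = \frac{\left(-135\right) \left(1 - 135\right)}{91 + 1 \left(-158\right)} = \frac{\left(-135\right) \left(-134\right)}{91 - 158} = \frac{18090}{-67} = 18090 \left(- \frac{1}{67}\right) = -270$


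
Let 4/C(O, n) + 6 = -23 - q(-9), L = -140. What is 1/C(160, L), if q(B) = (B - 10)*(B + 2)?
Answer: -81/2 ≈ -40.500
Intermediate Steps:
q(B) = (-10 + B)*(2 + B)
C(O, n) = -2/81 (C(O, n) = 4/(-6 + (-23 - (-20 + (-9)² - 8*(-9)))) = 4/(-6 + (-23 - (-20 + 81 + 72))) = 4/(-6 + (-23 - 1*133)) = 4/(-6 + (-23 - 133)) = 4/(-6 - 156) = 4/(-162) = 4*(-1/162) = -2/81)
1/C(160, L) = 1/(-2/81) = -81/2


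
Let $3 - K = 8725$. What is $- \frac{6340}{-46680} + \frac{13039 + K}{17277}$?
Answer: $\frac{5184229}{13441506} \approx 0.38569$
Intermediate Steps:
$K = -8722$ ($K = 3 - 8725 = -8722$)
$- \frac{6340}{-46680} + \frac{13039 + K}{17277} = - \frac{6340}{-46680} + \frac{13039 - 8722}{17277} = \left(-6340\right) \left(- \frac{1}{46680}\right) + 4317 \cdot \frac{1}{17277} = \frac{317}{2334} + \frac{1439}{5759} = \frac{5184229}{13441506}$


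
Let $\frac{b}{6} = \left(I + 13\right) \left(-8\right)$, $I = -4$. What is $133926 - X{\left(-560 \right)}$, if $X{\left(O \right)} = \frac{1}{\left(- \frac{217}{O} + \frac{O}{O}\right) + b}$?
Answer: $\frac{4613616854}{34449} \approx 1.3393 \cdot 10^{5}$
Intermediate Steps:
$b = -432$ ($b = 6 \left(-4 + 13\right) \left(-8\right) = 6 \cdot 9 \left(-8\right) = 6 \left(-72\right) = -432$)
$X{\left(O \right)} = \frac{1}{-431 - \frac{217}{O}}$ ($X{\left(O \right)} = \frac{1}{\left(- \frac{217}{O} + \frac{O}{O}\right) - 432} = \frac{1}{\left(- \frac{217}{O} + 1\right) - 432} = \frac{1}{\left(1 - \frac{217}{O}\right) - 432} = \frac{1}{-431 - \frac{217}{O}}$)
$133926 - X{\left(-560 \right)} = 133926 - \left(-1\right) \left(-560\right) \frac{1}{217 + 431 \left(-560\right)} = 133926 - \left(-1\right) \left(-560\right) \frac{1}{217 - 241360} = 133926 - \left(-1\right) \left(-560\right) \frac{1}{-241143} = 133926 - \left(-1\right) \left(-560\right) \left(- \frac{1}{241143}\right) = 133926 - - \frac{80}{34449} = 133926 + \frac{80}{34449} = \frac{4613616854}{34449}$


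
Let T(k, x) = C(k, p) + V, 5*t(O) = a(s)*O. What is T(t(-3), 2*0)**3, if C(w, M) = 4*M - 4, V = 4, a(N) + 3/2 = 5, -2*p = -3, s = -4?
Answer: 216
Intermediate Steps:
p = 3/2 (p = -1/2*(-3) = 3/2 ≈ 1.5000)
a(N) = 7/2 (a(N) = -3/2 + 5 = 7/2)
C(w, M) = -4 + 4*M
t(O) = 7*O/10 (t(O) = (7*O/2)/5 = 7*O/10)
T(k, x) = 6 (T(k, x) = (-4 + 4*(3/2)) + 4 = (-4 + 6) + 4 = 2 + 4 = 6)
T(t(-3), 2*0)**3 = 6**3 = 216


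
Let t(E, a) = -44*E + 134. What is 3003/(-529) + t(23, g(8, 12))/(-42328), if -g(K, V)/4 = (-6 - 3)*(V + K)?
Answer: -63323261/11195756 ≈ -5.6560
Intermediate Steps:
g(K, V) = 36*K + 36*V (g(K, V) = -4*(-6 - 3)*(V + K) = -(-36)*(K + V) = -4*(-9*K - 9*V) = 36*K + 36*V)
t(E, a) = 134 - 44*E
3003/(-529) + t(23, g(8, 12))/(-42328) = 3003/(-529) + (134 - 44*23)/(-42328) = 3003*(-1/529) + (134 - 1012)*(-1/42328) = -3003/529 - 878*(-1/42328) = -3003/529 + 439/21164 = -63323261/11195756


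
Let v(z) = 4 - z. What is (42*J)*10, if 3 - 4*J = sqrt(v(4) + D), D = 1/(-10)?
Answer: 315 - 21*I*sqrt(10)/2 ≈ 315.0 - 33.204*I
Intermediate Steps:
D = -1/10 ≈ -0.10000
J = 3/4 - I*sqrt(10)/40 (J = 3/4 - sqrt((4 - 1*4) - 1/10)/4 = 3/4 - sqrt((4 - 4) - 1/10)/4 = 3/4 - sqrt(0 - 1/10)/4 = 3/4 - I*sqrt(10)/40 ≈ 0.75 - 0.079057*I)
(42*J)*10 = (42*(3/4 - I*sqrt(10)/40))*10 = (63/2 - 21*I*sqrt(10)/20)*10 = 315 - 21*I*sqrt(10)/2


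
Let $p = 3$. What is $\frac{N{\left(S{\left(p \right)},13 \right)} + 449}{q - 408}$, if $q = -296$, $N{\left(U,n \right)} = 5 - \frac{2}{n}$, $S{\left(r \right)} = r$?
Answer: $- \frac{1475}{2288} \approx -0.64467$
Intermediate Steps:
$\frac{N{\left(S{\left(p \right)},13 \right)} + 449}{q - 408} = \frac{\left(5 - \frac{2}{13}\right) + 449}{-296 - 408} = \frac{\left(5 - \frac{2}{13}\right) + 449}{-704} = \left(\left(5 - \frac{2}{13}\right) + 449\right) \left(- \frac{1}{704}\right) = \left(\frac{63}{13} + 449\right) \left(- \frac{1}{704}\right) = \frac{5900}{13} \left(- \frac{1}{704}\right) = - \frac{1475}{2288}$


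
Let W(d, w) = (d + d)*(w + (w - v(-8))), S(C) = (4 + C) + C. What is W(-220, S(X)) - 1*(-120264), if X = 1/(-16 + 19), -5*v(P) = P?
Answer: 350584/3 ≈ 1.1686e+5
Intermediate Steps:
v(P) = -P/5
X = 1/3 ≈ 0.33333
S(C) = 4 + 2*C
W(d, w) = 2*d*(-8/5 + 2*w) (W(d, w) = (d + d)*(w + (w - (-1)*(-8)/5)) = (2*d)*(w + (w - 1*8/5)) = (2*d)*(w + (w - 8/5)) = (2*d)*(w + (-8/5 + w)) = (2*d)*(-8/5 + 2*w) = 2*d*(-8/5 + 2*w))
W(-220, S(X)) - 1*(-120264) = (4/5)*(-220)*(-4 + 5*(4 + 2*(1/3))) - 1*(-120264) = (4/5)*(-220)*(-4 + 5*(4 + 2/3)) + 120264 = (4/5)*(-220)*(-4 + 5*(14/3)) + 120264 = (4/5)*(-220)*(-4 + 70/3) + 120264 = (4/5)*(-220)*(58/3) + 120264 = -10208/3 + 120264 = 350584/3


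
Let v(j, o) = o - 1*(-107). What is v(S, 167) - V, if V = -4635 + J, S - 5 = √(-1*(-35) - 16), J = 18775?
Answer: -13866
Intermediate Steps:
S = 5 + √19 (S = 5 + √(-1*(-35) - 16) = 5 + √(35 - 16) = 5 + √19 ≈ 9.3589)
v(j, o) = 107 + o (v(j, o) = o + 107 = 107 + o)
V = 14140 (V = -4635 + 18775 = 14140)
v(S, 167) - V = (107 + 167) - 1*14140 = 274 - 14140 = -13866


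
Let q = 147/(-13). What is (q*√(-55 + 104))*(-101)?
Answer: 103929/13 ≈ 7994.5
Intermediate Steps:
q = -147/13 (q = 147*(-1/13) = -147/13 ≈ -11.308)
(q*√(-55 + 104))*(-101) = -147*√(-55 + 104)/13*(-101) = -147*√49/13*(-101) = -147/13*7*(-101) = -1029/13*(-101) = 103929/13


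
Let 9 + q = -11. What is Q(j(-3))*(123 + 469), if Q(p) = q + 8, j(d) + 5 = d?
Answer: -7104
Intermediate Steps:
q = -20 (q = -9 - 11 = -20)
j(d) = -5 + d
Q(p) = -12 (Q(p) = -20 + 8 = -12)
Q(j(-3))*(123 + 469) = -12*(123 + 469) = -12*592 = -7104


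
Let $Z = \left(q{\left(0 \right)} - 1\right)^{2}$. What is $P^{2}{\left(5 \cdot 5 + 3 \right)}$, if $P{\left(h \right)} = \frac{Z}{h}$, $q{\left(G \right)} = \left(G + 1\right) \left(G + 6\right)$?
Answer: $\frac{625}{784} \approx 0.79719$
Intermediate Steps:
$q{\left(G \right)} = \left(1 + G\right) \left(6 + G\right)$
$Z = 25$ ($Z = \left(\left(6 + 0^{2} + 7 \cdot 0\right) - 1\right)^{2} = \left(\left(6 + 0 + 0\right) - 1\right)^{2} = \left(6 - 1\right)^{2} = 5^{2} = 25$)
$P{\left(h \right)} = \frac{25}{h}$
$P^{2}{\left(5 \cdot 5 + 3 \right)} = \left(\frac{25}{5 \cdot 5 + 3}\right)^{2} = \left(\frac{25}{25 + 3}\right)^{2} = \left(\frac{25}{28}\right)^{2} = \frac{625}{784}$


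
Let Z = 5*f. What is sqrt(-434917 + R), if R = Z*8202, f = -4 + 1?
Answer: I*sqrt(557947) ≈ 746.96*I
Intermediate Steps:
f = -3
Z = -15 (Z = 5*(-3) = -15)
R = -123030 (R = -15*8202 = -123030)
sqrt(-434917 + R) = sqrt(-434917 - 123030) = sqrt(-557947) = I*sqrt(557947)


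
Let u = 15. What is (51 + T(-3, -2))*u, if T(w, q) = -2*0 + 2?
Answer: 795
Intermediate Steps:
T(w, q) = 2 (T(w, q) = 0 + 2 = 2)
(51 + T(-3, -2))*u = (51 + 2)*15 = 53*15 = 795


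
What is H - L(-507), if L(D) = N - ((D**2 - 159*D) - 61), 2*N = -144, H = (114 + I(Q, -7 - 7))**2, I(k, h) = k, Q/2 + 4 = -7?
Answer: 346137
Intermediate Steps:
Q = -22 (Q = -8 + 2*(-7) = -8 - 14 = -22)
H = 8464 (H = (114 - 22)**2 = 92**2 = 8464)
N = -72 (N = (1/2)*(-144) = -72)
L(D) = -11 - D**2 + 159*D (L(D) = -72 - ((D**2 - 159*D) - 61) = -72 - (-61 + D**2 - 159*D) = -72 + (61 - D**2 + 159*D) = -11 - D**2 + 159*D)
H - L(-507) = 8464 - (-11 - 1*(-507)**2 + 159*(-507)) = 8464 - (-11 - 1*257049 - 80613) = 8464 - (-11 - 257049 - 80613) = 8464 - 1*(-337673) = 8464 + 337673 = 346137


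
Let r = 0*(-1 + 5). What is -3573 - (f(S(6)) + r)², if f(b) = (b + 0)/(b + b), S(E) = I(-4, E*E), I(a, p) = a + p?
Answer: -14293/4 ≈ -3573.3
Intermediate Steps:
r = 0 (r = 0*4 = 0)
S(E) = -4 + E² (S(E) = -4 + E*E = -4 + E²)
f(b) = ½ (f(b) = b/((2*b)) = b*(1/(2*b)) = ½)
-3573 - (f(S(6)) + r)² = -3573 - (½ + 0)² = -3573 - (½)² = -3573 - 1*¼ = -3573 - ¼ = -14293/4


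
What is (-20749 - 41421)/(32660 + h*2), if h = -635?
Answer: -6217/3139 ≈ -1.9806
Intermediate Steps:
(-20749 - 41421)/(32660 + h*2) = (-20749 - 41421)/(32660 - 635*2) = -62170/(32660 - 1270) = -62170/31390 = -62170*1/31390 = -6217/3139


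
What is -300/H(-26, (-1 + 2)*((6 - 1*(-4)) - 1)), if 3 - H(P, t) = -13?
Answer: -75/4 ≈ -18.750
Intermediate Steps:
H(P, t) = 16 (H(P, t) = 3 - 1*(-13) = 3 + 13 = 16)
-300/H(-26, (-1 + 2)*((6 - 1*(-4)) - 1)) = -300/16 = -300*1/16 = -75/4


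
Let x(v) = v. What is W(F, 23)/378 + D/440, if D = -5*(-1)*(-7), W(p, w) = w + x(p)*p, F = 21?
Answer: 19093/16632 ≈ 1.1480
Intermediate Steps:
W(p, w) = w + p² (W(p, w) = w + p*p = w + p²)
D = -35 (D = 5*(-7) = -35)
W(F, 23)/378 + D/440 = (23 + 21²)/378 - 35/440 = (23 + 441)*(1/378) - 35*1/440 = 464*(1/378) - 7/88 = 232/189 - 7/88 = 19093/16632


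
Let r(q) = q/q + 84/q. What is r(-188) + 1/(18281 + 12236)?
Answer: 793489/1434299 ≈ 0.55322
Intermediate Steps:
r(q) = 1 + 84/q
r(-188) + 1/(18281 + 12236) = (84 - 188)/(-188) + 1/(18281 + 12236) = -1/188*(-104) + 1/30517 = 26/47 + 1/30517 = 793489/1434299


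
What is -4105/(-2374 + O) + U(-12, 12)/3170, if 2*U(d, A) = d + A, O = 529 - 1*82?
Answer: 4105/1927 ≈ 2.1303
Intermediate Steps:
O = 447 (O = 529 - 82 = 447)
U(d, A) = A/2 + d/2 (U(d, A) = (d + A)/2 = (A + d)/2 = A/2 + d/2)
-4105/(-2374 + O) + U(-12, 12)/3170 = -4105/(-2374 + 447) + ((½)*12 + (½)*(-12))/3170 = -4105/(-1927) + (6 - 6)*(1/3170) = -4105*(-1/1927) + 0*(1/3170) = 4105/1927 + 0 = 4105/1927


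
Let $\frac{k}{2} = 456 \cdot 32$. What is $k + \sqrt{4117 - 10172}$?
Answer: $29184 + i \sqrt{6055} \approx 29184.0 + 77.814 i$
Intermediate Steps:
$k = 29184$ ($k = 2 \cdot 456 \cdot 32 = 2 \cdot 14592 = 29184$)
$k + \sqrt{4117 - 10172} = 29184 + \sqrt{4117 - 10172} = 29184 + \sqrt{-6055} = 29184 + i \sqrt{6055}$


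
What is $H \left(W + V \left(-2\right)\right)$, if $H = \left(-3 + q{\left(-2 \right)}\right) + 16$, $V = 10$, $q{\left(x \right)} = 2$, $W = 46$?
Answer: $390$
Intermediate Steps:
$H = 15$ ($H = \left(-3 + 2\right) + 16 = -1 + 16 = 15$)
$H \left(W + V \left(-2\right)\right) = 15 \left(46 + 10 \left(-2\right)\right) = 15 \left(46 - 20\right) = 15 \cdot 26 = 390$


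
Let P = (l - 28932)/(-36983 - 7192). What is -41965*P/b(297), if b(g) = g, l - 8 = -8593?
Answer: -28625471/238545 ≈ -120.00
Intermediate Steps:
l = -8585 (l = 8 - 8593 = -8585)
P = 37517/44175 (P = (-8585 - 28932)/(-36983 - 7192) = -37517/(-44175) = -37517*(-1/44175) = 37517/44175 ≈ 0.84928)
-41965*P/b(297) = -41965/(297/(37517/44175)) = -41965/(297*(44175/37517)) = -41965/13119975/37517 = -41965*37517/13119975 = -28625471/238545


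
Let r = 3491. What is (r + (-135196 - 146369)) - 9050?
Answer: -287124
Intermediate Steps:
(r + (-135196 - 146369)) - 9050 = (3491 + (-135196 - 146369)) - 9050 = (3491 - 281565) - 9050 = -278074 - 9050 = -287124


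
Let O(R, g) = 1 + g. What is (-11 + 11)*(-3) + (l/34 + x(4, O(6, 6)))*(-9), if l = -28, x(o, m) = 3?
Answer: -333/17 ≈ -19.588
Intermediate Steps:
(-11 + 11)*(-3) + (l/34 + x(4, O(6, 6)))*(-9) = (-11 + 11)*(-3) + (-28/34 + 3)*(-9) = 0*(-3) + (-28*1/34 + 3)*(-9) = 0 + (-14/17 + 3)*(-9) = 0 + (37/17)*(-9) = 0 - 333/17 = -333/17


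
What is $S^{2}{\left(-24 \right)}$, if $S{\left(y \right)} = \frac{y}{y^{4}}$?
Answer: $\frac{1}{191102976} \approx 5.2328 \cdot 10^{-9}$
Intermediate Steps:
$S{\left(y \right)} = \frac{1}{y^{3}}$ ($S{\left(y \right)} = \frac{y}{y^{4}} = \frac{1}{y^{3}}$)
$S^{2}{\left(-24 \right)} = \left(\frac{1}{-13824}\right)^{2} = \left(- \frac{1}{13824}\right)^{2} = \frac{1}{191102976}$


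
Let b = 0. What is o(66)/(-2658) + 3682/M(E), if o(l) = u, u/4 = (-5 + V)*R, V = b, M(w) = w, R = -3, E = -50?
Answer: -815813/11075 ≈ -73.663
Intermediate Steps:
V = 0
u = 60 (u = 4*((-5 + 0)*(-3)) = 4*(-5*(-3)) = 4*15 = 60)
o(l) = 60
o(66)/(-2658) + 3682/M(E) = 60/(-2658) + 3682/(-50) = 60*(-1/2658) + 3682*(-1/50) = -10/443 - 1841/25 = -815813/11075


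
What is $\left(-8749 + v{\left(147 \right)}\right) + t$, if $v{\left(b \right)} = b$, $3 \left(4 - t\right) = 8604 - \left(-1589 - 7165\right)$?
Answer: $-14384$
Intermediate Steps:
$t = -5782$ ($t = 4 - \frac{8604 - \left(-1589 - 7165\right)}{3} = 4 - \frac{8604 - -8754}{3} = 4 - \frac{8604 + 8754}{3} = 4 - 5786 = -5782$)
$\left(-8749 + v{\left(147 \right)}\right) + t = \left(-8749 + 147\right) - 5782 = -8602 - 5782 = -14384$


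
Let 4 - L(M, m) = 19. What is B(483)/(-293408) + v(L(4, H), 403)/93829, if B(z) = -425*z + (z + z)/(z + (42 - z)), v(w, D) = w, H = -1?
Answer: 4813547197/6882544808 ≈ 0.69938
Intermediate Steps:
L(M, m) = -15 (L(M, m) = 4 - 1*19 = 4 - 19 = -15)
B(z) = -8924*z/21 (B(z) = -425*z + (2*z)/42 = -425*z + (2*z)*(1/42) = -425*z + z/21 = -8924*z/21)
B(483)/(-293408) + v(L(4, H), 403)/93829 = -8924/21*483/(-293408) - 15/93829 = -205252*(-1/293408) - 15*1/93829 = 51313/73352 - 15/93829 = 4813547197/6882544808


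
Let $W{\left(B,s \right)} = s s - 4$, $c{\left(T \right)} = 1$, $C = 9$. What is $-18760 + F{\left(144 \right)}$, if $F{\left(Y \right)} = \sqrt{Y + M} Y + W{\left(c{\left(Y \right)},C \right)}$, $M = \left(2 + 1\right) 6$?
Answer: $-18683 + 1296 \sqrt{2} \approx -16850.0$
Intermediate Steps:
$W{\left(B,s \right)} = -4 + s^{2}$ ($W{\left(B,s \right)} = s^{2} - 4 = -4 + s^{2}$)
$M = 18$ ($M = 3 \cdot 6 = 18$)
$F{\left(Y \right)} = 77 + Y \sqrt{18 + Y}$ ($F{\left(Y \right)} = \sqrt{Y + 18} Y - \left(4 - 9^{2}\right) = \sqrt{18 + Y} Y + \left(-4 + 81\right) = Y \sqrt{18 + Y} + 77 = 77 + Y \sqrt{18 + Y}$)
$-18760 + F{\left(144 \right)} = -18760 + \left(77 + 144 \sqrt{18 + 144}\right) = -18760 + \left(77 + 144 \sqrt{162}\right) = -18760 + \left(77 + 144 \cdot 9 \sqrt{2}\right) = -18760 + \left(77 + 1296 \sqrt{2}\right) = -18683 + 1296 \sqrt{2}$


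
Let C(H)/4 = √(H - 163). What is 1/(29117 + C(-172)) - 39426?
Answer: (-157704*√335 + 1147966841*I)/(-29117*I + 4*√335) ≈ -39426.0 - 5.9605e-8*I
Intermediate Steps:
C(H) = 4*√(-163 + H) (C(H) = 4*√(H - 163) = 4*√(-163 + H))
1/(29117 + C(-172)) - 39426 = 1/(29117 + 4*√(-163 - 172)) - 39426 = 1/(29117 + 4*√(-335)) - 39426 = 1/(29117 + 4*(I*√335)) - 39426 = 1/(29117 + 4*I*√335) - 39426 = -39426 + 1/(29117 + 4*I*√335)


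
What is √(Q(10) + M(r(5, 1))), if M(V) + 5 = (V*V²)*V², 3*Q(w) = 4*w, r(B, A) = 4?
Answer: √9291/3 ≈ 32.130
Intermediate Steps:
Q(w) = 4*w/3 (Q(w) = (4*w)/3 = 4*w/3)
M(V) = -5 + V⁵ (M(V) = -5 + (V*V²)*V² = -5 + V³*V² = -5 + V⁵)
√(Q(10) + M(r(5, 1))) = √((4/3)*10 + (-5 + 4⁵)) = √(40/3 + (-5 + 1024)) = √(40/3 + 1019) = √(3097/3) = √9291/3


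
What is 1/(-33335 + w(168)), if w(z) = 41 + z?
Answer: -1/33126 ≈ -3.0188e-5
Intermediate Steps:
1/(-33335 + w(168)) = 1/(-33335 + (41 + 168)) = 1/(-33335 + 209) = 1/(-33126) = -1/33126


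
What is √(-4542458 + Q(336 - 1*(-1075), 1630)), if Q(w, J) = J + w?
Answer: I*√4539417 ≈ 2130.6*I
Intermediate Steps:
√(-4542458 + Q(336 - 1*(-1075), 1630)) = √(-4542458 + (1630 + (336 - 1*(-1075)))) = √(-4542458 + (1630 + (336 + 1075))) = √(-4542458 + (1630 + 1411)) = √(-4542458 + 3041) = √(-4539417) = I*√4539417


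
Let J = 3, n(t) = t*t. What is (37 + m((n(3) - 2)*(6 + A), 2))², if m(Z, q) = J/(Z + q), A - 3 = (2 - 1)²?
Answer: 790321/576 ≈ 1372.1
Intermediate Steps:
n(t) = t²
A = 4 (A = 3 + (2 - 1)² = 3 + 1² = 3 + 1 = 4)
m(Z, q) = 3/(Z + q)
(37 + m((n(3) - 2)*(6 + A), 2))² = (37 + 3/((3² - 2)*(6 + 4) + 2))² = (37 + 3/((9 - 2)*10 + 2))² = (37 + 3/(7*10 + 2))² = (37 + 3/(70 + 2))² = (37 + 3/72)² = (37 + 3*(1/72))² = (37 + 1/24)² = (889/24)² = 790321/576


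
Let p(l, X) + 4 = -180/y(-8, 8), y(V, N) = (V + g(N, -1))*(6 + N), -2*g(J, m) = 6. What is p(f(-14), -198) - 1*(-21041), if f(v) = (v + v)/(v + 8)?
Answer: 1619939/77 ≈ 21038.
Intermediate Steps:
g(J, m) = -3 (g(J, m) = -1/2*6 = -3)
f(v) = 2*v/(8 + v) (f(v) = (2*v)/(8 + v) = 2*v/(8 + v))
y(V, N) = (-3 + V)*(6 + N) (y(V, N) = (V - 3)*(6 + N) = (-3 + V)*(6 + N))
p(l, X) = -218/77 (p(l, X) = -4 - 180/(-18 - 3*8 + 6*(-8) + 8*(-8)) = -4 - 180/(-18 - 24 - 48 - 64) = -4 - 180/(-154) = -4 - 180*(-1/154) = -4 + 90/77 = -218/77)
p(f(-14), -198) - 1*(-21041) = -218/77 - 1*(-21041) = -218/77 + 21041 = 1619939/77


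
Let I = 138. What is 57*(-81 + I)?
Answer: 3249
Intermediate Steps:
57*(-81 + I) = 57*(-81 + 138) = 57*57 = 3249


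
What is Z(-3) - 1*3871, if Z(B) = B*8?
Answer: -3895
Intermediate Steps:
Z(B) = 8*B
Z(-3) - 1*3871 = 8*(-3) - 1*3871 = -24 - 3871 = -3895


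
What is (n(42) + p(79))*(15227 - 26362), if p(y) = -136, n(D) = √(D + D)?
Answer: 1514360 - 22270*√21 ≈ 1.4123e+6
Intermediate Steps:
n(D) = √2*√D (n(D) = √(2*D) = √2*√D)
(n(42) + p(79))*(15227 - 26362) = (√2*√42 - 136)*(15227 - 26362) = (2*√21 - 136)*(-11135) = (-136 + 2*√21)*(-11135) = 1514360 - 22270*√21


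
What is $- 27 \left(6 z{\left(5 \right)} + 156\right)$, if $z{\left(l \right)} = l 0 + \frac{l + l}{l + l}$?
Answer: $-4374$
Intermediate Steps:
$z{\left(l \right)} = 1$ ($z{\left(l \right)} = 0 + \frac{2 l}{2 l} = 0 + 2 l \frac{1}{2 l} = 0 + 1 = 1$)
$- 27 \left(6 z{\left(5 \right)} + 156\right) = - 27 \left(6 \cdot 1 + 156\right) = - 27 \left(6 + 156\right) = \left(-27\right) 162 = -4374$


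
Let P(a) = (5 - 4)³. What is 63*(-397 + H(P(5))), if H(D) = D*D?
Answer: -24948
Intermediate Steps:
P(a) = 1 (P(a) = 1³ = 1)
H(D) = D²
63*(-397 + H(P(5))) = 63*(-397 + 1²) = 63*(-397 + 1) = 63*(-396) = -24948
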